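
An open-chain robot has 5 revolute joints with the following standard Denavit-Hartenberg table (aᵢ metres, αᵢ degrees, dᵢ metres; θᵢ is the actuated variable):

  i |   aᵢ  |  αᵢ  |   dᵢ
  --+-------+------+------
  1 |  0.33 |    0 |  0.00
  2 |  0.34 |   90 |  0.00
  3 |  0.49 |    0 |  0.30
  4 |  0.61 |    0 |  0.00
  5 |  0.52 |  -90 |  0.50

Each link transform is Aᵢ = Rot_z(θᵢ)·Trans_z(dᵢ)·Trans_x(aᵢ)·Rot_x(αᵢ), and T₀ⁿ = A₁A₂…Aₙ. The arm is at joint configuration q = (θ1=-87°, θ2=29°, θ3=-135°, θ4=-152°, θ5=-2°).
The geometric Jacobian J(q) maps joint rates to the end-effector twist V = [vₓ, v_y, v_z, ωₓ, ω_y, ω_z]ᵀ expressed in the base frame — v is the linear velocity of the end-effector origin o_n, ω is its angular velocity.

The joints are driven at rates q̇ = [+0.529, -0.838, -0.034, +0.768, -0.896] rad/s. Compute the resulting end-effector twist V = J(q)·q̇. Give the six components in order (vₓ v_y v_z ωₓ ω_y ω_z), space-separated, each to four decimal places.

o_n = [-0.4804, -1.0428, 0.7285]
J₁: ẑ×o_n = [1.0428, -0.4804, 0.0000], ω = ẑ
J2: z=[0.0000, 0.0000, 1.0000] o=[0.0173, -0.3295, 0.0000] → [0.7133, -0.4977, 0.0000, 0.0000, 0.0000, 1.0000]
J3: z=[-0.8480, -0.5299, 0.0000] o=[0.1974, -0.6179, 0.0000] → [-0.3861, 0.6178, 0.0012, -0.8480, -0.5299, 0.0000]
J4: z=[-0.8480, -0.5299, 0.0000] o=[-0.2406, -0.4830, -0.3465] → [-0.5697, 0.9117, 0.3476, -0.8480, -0.5299, 0.0000]
J5: z=[-0.8480, -0.5299, 0.0000] o=[-0.1461, -0.6343, 0.2369] → [-0.2605, 0.4170, 0.1693, -0.8480, -0.5299, 0.0000]
V = J·q̇ = [-0.2370, 0.4685, 0.1153, 0.1374, 0.0858, -0.3090]

-0.2370 0.4685 0.1153 0.1374 0.0858 -0.3090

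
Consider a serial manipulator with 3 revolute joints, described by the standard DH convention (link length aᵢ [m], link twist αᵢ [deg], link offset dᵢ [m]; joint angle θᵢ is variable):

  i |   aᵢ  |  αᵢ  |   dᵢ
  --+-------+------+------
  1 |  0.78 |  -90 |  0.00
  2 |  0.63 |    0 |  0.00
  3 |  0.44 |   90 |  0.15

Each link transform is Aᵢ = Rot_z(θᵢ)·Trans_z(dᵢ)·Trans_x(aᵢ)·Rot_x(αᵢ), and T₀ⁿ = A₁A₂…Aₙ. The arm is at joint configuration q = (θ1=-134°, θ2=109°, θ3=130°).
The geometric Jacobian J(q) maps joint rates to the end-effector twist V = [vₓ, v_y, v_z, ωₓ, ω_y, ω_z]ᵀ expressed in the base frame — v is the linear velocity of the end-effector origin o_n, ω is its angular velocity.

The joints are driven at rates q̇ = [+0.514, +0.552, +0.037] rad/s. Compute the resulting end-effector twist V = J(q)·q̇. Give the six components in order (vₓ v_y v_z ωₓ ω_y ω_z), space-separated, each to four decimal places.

0.2564 0.0078 0.2467 0.4237 -0.4092 0.5140

o_n = [-0.1340, -0.3547, -0.2185]
J₁: ẑ×o_n = [0.3547, -0.1340, 0.0000], ω = ẑ
J2: z=[0.7193, -0.6947, 0.0000] o=[-0.5418, -0.5611, 0.0000] → [0.1518, 0.1572, 0.4317, 0.7193, -0.6947, 0.0000]
J3: z=[0.7193, -0.6947, 0.0000] o=[-0.3994, -0.4135, -0.5957] → [-0.2620, -0.2713, 0.2266, 0.7193, -0.6947, 0.0000]
V = J·q̇ = [0.2564, 0.0078, 0.2467, 0.4237, -0.4092, 0.5140]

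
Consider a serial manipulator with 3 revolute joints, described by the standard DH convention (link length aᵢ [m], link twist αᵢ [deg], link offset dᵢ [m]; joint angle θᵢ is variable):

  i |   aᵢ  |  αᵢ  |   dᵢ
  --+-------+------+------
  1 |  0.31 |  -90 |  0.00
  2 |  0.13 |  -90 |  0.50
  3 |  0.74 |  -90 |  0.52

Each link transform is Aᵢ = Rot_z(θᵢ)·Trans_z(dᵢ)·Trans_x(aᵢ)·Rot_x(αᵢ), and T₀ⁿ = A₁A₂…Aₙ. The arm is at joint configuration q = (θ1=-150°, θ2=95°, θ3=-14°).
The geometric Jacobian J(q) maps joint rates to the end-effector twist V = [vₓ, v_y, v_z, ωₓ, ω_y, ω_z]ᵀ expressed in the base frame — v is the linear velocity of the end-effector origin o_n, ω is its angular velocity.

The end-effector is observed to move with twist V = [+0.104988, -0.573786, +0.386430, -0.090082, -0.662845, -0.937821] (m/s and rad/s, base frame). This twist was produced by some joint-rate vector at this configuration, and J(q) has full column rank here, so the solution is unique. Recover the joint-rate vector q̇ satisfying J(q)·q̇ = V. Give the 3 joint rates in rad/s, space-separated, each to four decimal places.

o_n = [0.5837, -0.4471, -0.7995]
J₁: ẑ×o_n = [0.4471, 0.5837, -0.0000], ω = ẑ
J2: z=[0.5000, -0.8660, 0.0000] o=[-0.2685, -0.1550, 0.0000] → [0.6924, 0.3997, 0.5919, 0.5000, -0.8660, 0.0000]
J3: z=[0.8627, 0.4981, 0.0872] o=[-0.0087, -0.5823, -0.1295] → [-0.3455, 0.6296, -0.1783, 0.8627, 0.4981, 0.0872]
q̇ = J⁺·V = [-0.9020, 0.5290, -0.4110]

-0.9020 0.5290 -0.4110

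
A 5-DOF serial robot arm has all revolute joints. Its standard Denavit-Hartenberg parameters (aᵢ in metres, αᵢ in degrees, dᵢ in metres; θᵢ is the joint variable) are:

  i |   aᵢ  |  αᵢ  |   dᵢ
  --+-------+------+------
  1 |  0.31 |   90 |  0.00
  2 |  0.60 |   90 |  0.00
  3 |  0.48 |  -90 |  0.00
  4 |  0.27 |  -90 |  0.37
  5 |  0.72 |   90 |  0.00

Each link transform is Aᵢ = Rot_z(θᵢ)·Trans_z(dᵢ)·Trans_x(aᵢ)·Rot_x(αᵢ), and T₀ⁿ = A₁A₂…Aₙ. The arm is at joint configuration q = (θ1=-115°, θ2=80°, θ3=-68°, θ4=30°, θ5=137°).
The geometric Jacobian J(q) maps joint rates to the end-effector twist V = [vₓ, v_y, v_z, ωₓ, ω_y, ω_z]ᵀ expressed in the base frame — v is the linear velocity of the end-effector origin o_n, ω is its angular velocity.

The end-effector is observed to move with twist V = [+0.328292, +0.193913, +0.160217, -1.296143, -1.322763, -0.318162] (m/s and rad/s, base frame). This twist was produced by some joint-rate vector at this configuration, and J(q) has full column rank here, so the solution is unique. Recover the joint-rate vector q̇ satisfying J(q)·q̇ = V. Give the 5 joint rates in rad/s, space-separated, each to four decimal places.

o_n = [0.0304, -0.6076, 0.5532]
J₁: ẑ×o_n = [0.6076, 0.0304, -0.0000], ω = ẑ
J2: z=[-0.9063, 0.4226, 0.0000] o=[-0.1310, -0.2810, 0.0000] → [0.2338, 0.5014, 0.2278, -0.9063, 0.4226, 0.0000]
J3: z=[-0.4162, -0.8925, -0.1736] o=[-0.1750, -0.3754, 0.5909] → [-0.0067, -0.0514, 0.2800, -0.4162, -0.8925, -0.1736]
J4: z=[-0.4076, 0.0124, 0.9131] o=[0.2151, -0.5918, 0.7680] → [0.0118, -0.2562, 0.0087, -0.4076, 0.0124, 0.9131]
J5: z=[-0.0460, 0.9984, -0.0341] o=[0.3106, -0.5721, 1.2155] → [-0.6624, -0.0209, 0.2813, -0.0460, 0.9984, -0.0341]
q̇ = J⁺·V = [-0.7900, 0.8080, 0.8310, 0.6400, -0.9320]

-0.7900 0.8080 0.8310 0.6400 -0.9320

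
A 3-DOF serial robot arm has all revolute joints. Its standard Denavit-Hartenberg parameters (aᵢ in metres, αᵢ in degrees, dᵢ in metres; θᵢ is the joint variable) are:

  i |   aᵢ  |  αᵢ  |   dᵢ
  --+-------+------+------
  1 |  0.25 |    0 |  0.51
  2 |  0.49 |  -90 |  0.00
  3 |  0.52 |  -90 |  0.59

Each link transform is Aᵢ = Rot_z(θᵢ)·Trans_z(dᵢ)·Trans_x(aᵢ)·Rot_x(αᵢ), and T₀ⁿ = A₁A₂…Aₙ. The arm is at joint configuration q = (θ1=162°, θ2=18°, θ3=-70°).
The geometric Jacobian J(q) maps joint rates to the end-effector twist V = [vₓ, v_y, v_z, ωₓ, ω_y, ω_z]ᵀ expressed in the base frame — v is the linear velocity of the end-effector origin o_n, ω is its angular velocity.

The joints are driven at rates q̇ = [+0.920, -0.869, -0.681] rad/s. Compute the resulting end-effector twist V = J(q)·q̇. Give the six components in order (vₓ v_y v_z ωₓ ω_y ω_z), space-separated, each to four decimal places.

o_n = [-0.9056, -0.5127, 0.9986]
J₁: ẑ×o_n = [0.5127, -0.9056, 0.0000], ω = ẑ
J2: z=[0.0000, 0.0000, 1.0000] o=[-0.2378, 0.0773, 0.5100] → [0.5900, -0.6679, 0.0000, 0.0000, 0.0000, 1.0000]
J3: z=[-0.0000, -1.0000, 0.0000] o=[-0.7278, 0.0773, 0.5100] → [-0.4886, 0.0000, -0.1779, -0.0000, -1.0000, 0.0000]
V = J·q̇ = [0.2918, -0.2528, 0.1211, 0.0000, 0.6810, 0.0510]

0.2918 -0.2528 0.1211 0.0000 0.6810 0.0510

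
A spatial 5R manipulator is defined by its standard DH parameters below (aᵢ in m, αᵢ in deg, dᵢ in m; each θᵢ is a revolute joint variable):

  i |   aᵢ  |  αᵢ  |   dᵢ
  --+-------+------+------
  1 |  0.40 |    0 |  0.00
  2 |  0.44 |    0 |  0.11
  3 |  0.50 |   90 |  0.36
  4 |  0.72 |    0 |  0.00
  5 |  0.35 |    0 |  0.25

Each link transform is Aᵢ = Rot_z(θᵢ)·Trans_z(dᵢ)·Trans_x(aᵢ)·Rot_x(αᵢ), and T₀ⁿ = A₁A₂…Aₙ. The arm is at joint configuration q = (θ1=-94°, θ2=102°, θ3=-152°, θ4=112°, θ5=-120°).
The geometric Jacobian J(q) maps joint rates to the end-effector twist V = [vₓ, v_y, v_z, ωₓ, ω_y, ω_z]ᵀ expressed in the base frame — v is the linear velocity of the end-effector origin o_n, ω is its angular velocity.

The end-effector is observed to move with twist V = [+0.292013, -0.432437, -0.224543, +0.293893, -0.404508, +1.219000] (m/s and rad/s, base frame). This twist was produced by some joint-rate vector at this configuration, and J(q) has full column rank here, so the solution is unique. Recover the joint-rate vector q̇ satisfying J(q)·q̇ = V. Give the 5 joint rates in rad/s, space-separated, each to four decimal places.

o_n = [-0.2058, -0.4746, 1.0889]
J₁: ẑ×o_n = [0.4746, -0.2058, 0.0000], ω = ẑ
J2: z=[0.0000, 0.0000, 1.0000] o=[-0.0279, -0.3990, 0.0000] → [0.0756, -0.1779, 0.0000, 0.0000, 0.0000, 1.0000]
J3: z=[0.0000, 0.0000, 1.0000] o=[0.4078, -0.3378, 0.1100] → [0.1368, -0.6136, 0.0000, 0.0000, 0.0000, 1.0000]
J4: z=[-0.5878, 0.8090, 0.0000] o=[0.0033, -0.6317, 0.4700] → [0.5007, 0.3638, 0.0769, -0.5878, 0.8090, 0.0000]
J5: z=[-0.5878, 0.8090, 0.0000] o=[0.2215, -0.4731, 1.1376] → [-0.0394, -0.0286, 0.3466, -0.5878, 0.8090, 0.0000]
q̇ = J⁺·V = [0.0880, 0.4380, 0.6930, 0.1900, -0.6900]

0.0880 0.4380 0.6930 0.1900 -0.6900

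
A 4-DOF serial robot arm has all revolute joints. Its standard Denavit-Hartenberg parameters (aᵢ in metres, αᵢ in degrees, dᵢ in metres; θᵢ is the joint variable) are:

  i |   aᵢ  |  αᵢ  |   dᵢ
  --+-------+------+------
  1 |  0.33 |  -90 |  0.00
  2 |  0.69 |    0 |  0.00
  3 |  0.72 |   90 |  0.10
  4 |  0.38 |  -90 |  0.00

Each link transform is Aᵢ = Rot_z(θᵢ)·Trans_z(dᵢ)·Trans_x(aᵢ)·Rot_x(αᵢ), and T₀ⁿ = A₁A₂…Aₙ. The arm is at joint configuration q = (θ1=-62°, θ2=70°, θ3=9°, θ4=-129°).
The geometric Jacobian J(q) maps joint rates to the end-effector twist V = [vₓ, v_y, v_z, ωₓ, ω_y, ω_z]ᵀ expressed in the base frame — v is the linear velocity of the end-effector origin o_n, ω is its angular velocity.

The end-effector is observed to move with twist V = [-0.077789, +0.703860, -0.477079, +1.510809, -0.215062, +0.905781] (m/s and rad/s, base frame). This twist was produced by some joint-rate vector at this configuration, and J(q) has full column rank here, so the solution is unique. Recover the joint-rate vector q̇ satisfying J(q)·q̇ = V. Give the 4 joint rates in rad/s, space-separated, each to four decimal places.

0.7310 0.4170 0.8160 0.9160

o_n = [0.1363, -0.6725, -1.1204]
J₁: ẑ×o_n = [0.6725, 0.1363, -0.0000], ω = ẑ
J2: z=[0.8829, 0.4695, 0.0000] o=[0.1549, -0.2914, 0.0000] → [-0.5260, 0.9893, -0.3277, 0.8829, 0.4695, 0.0000]
J3: z=[0.8829, 0.4695, 0.0000] o=[0.2657, -0.4997, -0.6484] → [-0.2216, 0.4168, -0.0918, 0.8829, 0.4695, 0.0000]
J4: z=[0.4608, -0.8667, 0.1908] o=[0.4185, -0.5741, -1.3552] → [-0.1847, -0.1620, -0.2899, 0.4608, -0.8667, 0.1908]
q̇ = J⁺·V = [0.7310, 0.4170, 0.8160, 0.9160]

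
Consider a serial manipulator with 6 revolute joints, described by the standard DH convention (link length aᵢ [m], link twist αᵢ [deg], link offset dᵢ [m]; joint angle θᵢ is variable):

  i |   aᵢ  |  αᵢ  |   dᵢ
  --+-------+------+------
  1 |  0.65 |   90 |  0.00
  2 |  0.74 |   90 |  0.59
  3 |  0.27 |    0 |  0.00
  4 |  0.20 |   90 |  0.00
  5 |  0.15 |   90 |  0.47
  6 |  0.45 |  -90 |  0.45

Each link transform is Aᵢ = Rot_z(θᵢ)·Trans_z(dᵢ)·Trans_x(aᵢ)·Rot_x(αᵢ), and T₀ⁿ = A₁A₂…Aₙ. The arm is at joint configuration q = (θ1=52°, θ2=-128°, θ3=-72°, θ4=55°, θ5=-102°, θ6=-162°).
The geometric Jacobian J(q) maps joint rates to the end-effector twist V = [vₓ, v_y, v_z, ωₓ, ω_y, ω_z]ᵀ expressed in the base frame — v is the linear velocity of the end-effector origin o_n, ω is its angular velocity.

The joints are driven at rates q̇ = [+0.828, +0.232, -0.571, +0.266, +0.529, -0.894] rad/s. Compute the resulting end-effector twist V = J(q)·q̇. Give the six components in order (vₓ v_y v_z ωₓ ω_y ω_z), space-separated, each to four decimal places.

0.0575 0.5610 0.1978 -0.4375 0.3002 -0.0113

o_n = [0.0687, -0.0258, -0.2102]
J₁: ẑ×o_n = [0.0258, 0.0687, -0.0000], ω = ẑ
J2: z=[0.7880, -0.6157, 0.0000] o=[0.4002, 0.5122, 0.0000] → [0.1294, 0.1656, -0.6280, 0.7880, -0.6157, 0.0000]
J3: z=[-0.4851, -0.6210, 0.6157] o=[0.5846, -0.2100, -0.5831] → [-0.3450, -0.1367, -0.4097, -0.4851, -0.6210, 0.6157]
J4: z=[-0.4851, -0.6210, 0.6157] o=[0.3506, -0.0924, -0.6489] → [-0.3134, 0.0393, -0.2074, -0.4851, -0.6210, 0.6157]
J5: z=[-0.6428, 0.7306, 0.2304] o=[0.2321, -0.1492, -0.7996] → [0.4022, 0.3412, 0.0400, -0.6428, 0.7306, 0.2304]
J6: z=[0.4790, 0.1486, 0.8651] o=[0.0196, 0.2941, -0.7581] → [0.3582, -0.2200, -0.1606, 0.4790, 0.1486, 0.8651]
V = J·q̇ = [0.0575, 0.5610, 0.1978, -0.4375, 0.3002, -0.0113]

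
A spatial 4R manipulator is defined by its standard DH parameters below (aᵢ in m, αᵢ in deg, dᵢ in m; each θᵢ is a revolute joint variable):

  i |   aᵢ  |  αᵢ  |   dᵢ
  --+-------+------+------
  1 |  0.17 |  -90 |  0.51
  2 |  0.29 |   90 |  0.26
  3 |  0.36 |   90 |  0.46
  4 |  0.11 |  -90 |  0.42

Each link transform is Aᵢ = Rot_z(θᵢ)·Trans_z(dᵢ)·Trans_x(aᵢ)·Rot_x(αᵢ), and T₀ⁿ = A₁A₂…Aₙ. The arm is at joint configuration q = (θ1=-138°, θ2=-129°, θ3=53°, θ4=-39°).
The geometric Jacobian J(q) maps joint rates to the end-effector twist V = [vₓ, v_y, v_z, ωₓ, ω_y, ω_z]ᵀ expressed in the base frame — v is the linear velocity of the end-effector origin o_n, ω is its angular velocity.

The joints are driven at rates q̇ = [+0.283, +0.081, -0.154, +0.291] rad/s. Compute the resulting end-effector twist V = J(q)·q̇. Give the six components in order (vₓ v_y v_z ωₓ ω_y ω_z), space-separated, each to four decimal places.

o_n = [0.7601, 0.1959, 0.9585]
J₁: ẑ×o_n = [-0.1959, 0.7601, 0.0000], ω = ẑ
J2: z=[0.6691, -0.7431, 0.0000] o=[-0.1263, -0.1138, 0.5100] → [-0.3333, -0.3001, 0.8660, 0.6691, -0.7431, 0.0000]
J3: z=[0.5775, 0.5200, -0.6293] o=[0.1833, -0.1849, 0.7354] → [0.3557, -0.4919, -0.0801, 0.5775, 0.5200, -0.6293]
J4: z=[-0.0292, 0.7835, 0.6207] o=[0.7426, -0.0681, 0.6143] → [0.1058, 0.0209, -0.0214, -0.0292, 0.7835, 0.6207]
V = J·q̇ = [-0.1064, 0.2726, 0.0762, -0.0432, 0.0877, 0.5605]

-0.1064 0.2726 0.0762 -0.0432 0.0877 0.5605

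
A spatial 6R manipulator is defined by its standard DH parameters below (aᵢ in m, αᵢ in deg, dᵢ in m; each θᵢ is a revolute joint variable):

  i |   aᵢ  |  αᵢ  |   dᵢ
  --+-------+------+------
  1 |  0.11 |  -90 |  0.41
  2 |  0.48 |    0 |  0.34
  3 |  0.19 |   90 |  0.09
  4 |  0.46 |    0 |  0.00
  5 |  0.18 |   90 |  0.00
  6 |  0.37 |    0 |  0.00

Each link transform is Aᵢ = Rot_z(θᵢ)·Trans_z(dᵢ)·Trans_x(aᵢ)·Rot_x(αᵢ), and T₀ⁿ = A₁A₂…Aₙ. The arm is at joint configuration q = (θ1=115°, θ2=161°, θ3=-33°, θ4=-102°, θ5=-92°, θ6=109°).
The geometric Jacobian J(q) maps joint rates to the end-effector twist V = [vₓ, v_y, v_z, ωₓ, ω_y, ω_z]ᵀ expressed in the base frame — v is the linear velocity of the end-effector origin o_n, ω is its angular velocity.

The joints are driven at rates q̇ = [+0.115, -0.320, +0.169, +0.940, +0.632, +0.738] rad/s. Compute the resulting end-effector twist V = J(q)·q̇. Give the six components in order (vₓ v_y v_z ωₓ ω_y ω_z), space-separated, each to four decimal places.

o_n = [0.0434, -0.0799, 0.0095]
J₁: ẑ×o_n = [0.0799, 0.0434, -0.0000], ω = ẑ
J2: z=[-0.9063, -0.4226, 0.0000] o=[-0.0465, 0.0997, 0.4100] → [0.1693, -0.3630, 0.2007, -0.9063, -0.4226, 0.0000]
J3: z=[-0.9063, -0.4226, 0.0000] o=[-0.1628, -0.4553, 0.2537] → [0.1032, -0.2213, -0.2532, -0.9063, -0.4226, 0.0000]
J4: z=[-0.3330, 0.7142, -0.6157] o=[-0.1950, -0.5994, 0.1040] → [0.2524, -0.1782, -0.3432, -0.3330, 0.7142, -0.6157]
J5: z=[-0.3330, 0.7142, -0.6157] o=[0.1879, -0.3559, 0.1794] → [0.0486, 0.0325, 0.0114, -0.3330, 0.7142, -0.6157]
J6: z=[-0.8164, -0.5451, -0.1906] o=[0.1030, -0.2768, 0.3170] → [0.2051, -0.2397, -0.1933, -0.8164, -0.5451, -0.1906]
V = J·q̇ = [0.3918, -0.2401, -0.5651, -0.9892, 0.7843, -0.9935]

0.3918 -0.2401 -0.5651 -0.9892 0.7843 -0.9935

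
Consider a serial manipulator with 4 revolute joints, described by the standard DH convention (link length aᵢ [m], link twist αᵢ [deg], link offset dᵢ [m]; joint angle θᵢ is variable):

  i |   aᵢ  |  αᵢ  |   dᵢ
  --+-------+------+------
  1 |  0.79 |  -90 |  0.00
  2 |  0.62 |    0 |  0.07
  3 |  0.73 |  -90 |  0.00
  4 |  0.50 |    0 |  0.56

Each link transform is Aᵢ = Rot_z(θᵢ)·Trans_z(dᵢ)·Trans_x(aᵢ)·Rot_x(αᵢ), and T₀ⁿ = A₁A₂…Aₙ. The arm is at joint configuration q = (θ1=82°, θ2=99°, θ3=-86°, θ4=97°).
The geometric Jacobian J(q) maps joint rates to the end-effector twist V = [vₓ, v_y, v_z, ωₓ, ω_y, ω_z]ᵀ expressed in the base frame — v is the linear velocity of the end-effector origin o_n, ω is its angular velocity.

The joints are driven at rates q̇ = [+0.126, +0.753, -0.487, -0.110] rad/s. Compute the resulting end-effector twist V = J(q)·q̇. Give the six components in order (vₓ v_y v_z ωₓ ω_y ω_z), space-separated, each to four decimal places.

-0.2205 -0.5137 -0.0791 -0.2600 0.0615 0.2332

o_n = [0.5918, 1.1478, -1.3085]
J₁: ẑ×o_n = [-1.1478, 0.5918, 0.0000], ω = ẑ
J2: z=[-0.9903, 0.1392, 0.0000] o=[0.1099, 0.7823, 0.0000] → [-0.1821, -1.2958, -0.4290, -0.9903, 0.1392, 0.0000]
J3: z=[-0.9903, 0.1392, 0.0000] o=[0.0271, 0.6960, -0.6124] → [-0.0969, -0.6894, -0.5259, -0.9903, 0.1392, 0.0000]
J4: z=[-0.0313, -0.2228, -0.9744] o=[0.1261, 1.4004, -0.7766] → [-0.1276, -0.4704, 0.1116, -0.0313, -0.2228, -0.9744]
V = J·q̇ = [-0.2205, -0.5137, -0.0791, -0.2600, 0.0615, 0.2332]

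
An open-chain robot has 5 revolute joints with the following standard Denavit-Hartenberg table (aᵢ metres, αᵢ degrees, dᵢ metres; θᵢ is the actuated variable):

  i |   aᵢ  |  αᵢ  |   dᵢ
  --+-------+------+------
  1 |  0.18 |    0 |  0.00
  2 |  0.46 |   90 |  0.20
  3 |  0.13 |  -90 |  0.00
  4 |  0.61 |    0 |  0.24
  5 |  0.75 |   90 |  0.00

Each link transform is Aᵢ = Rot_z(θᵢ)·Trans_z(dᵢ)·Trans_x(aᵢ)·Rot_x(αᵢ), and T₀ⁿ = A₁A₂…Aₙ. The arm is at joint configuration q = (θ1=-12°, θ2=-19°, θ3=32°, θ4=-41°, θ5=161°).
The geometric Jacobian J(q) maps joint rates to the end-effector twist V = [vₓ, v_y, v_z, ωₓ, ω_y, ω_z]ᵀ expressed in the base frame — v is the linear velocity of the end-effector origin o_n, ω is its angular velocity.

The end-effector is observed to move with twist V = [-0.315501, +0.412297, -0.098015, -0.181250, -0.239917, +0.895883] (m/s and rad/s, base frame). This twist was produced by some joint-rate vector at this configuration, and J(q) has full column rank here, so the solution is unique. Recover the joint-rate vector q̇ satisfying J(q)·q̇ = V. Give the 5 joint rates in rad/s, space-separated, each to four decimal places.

o_n = [0.7463, -0.0892, 0.5177]
J₁: ẑ×o_n = [0.0892, 0.7463, -0.0000], ω = ẑ
J2: z=[0.0000, 0.0000, 1.0000] o=[0.1761, -0.0374, 0.0000] → [0.0518, 0.5703, -0.0000, 0.0000, 0.0000, 1.0000]
J3: z=[-0.5150, -0.8572, 0.0000] o=[0.5704, -0.2743, 0.2000] → [-0.2723, 0.1636, 0.0555, -0.5150, -0.8572, 0.0000]
J4: z=[-0.4542, 0.2729, 0.8480] o=[0.6649, -0.3311, 0.2689] → [-0.1373, 0.1821, -0.1321, -0.4542, 0.2729, 0.8480]
J5: z=[-0.4542, 0.2729, 0.8480] o=[0.6844, -0.8097, 0.7164] → [-0.6653, -0.0377, -0.3442, -0.4542, 0.2729, 0.8480]
q̇ = J⁺·V = [-0.1070, 0.9520, 0.2990, -0.4430, 0.5030]

-0.1070 0.9520 0.2990 -0.4430 0.5030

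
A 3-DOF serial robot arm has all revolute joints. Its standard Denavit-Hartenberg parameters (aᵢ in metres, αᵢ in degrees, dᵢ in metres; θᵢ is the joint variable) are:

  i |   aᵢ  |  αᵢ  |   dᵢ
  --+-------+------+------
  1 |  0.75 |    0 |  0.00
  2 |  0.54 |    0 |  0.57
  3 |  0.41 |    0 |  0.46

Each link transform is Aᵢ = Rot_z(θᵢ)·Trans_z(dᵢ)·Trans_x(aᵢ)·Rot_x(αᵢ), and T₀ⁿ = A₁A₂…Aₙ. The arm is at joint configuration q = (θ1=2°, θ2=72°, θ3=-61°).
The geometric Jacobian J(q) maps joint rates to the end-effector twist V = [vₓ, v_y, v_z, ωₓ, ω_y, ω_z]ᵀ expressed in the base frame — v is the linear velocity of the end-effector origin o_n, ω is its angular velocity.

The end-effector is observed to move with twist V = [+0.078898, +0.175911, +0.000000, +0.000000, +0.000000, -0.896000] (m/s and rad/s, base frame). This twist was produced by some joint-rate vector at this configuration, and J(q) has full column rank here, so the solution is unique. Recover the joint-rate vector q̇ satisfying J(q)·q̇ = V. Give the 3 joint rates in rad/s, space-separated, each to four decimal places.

o_n = [1.2979, 0.6375, 1.0300]
J₁: ẑ×o_n = [-0.6375, 1.2979, 0.0000], ω = ẑ
J2: z=[0.0000, 0.0000, 1.0000] o=[0.7495, 0.0262, 0.0000] → [-0.6113, 0.5483, 0.0000, 0.0000, 0.0000, 1.0000]
J3: z=[0.0000, 0.0000, 1.0000] o=[0.8984, 0.5453, 0.5700] → [-0.0922, 0.3995, 0.0000, 0.0000, 0.0000, 1.0000]
q̇ = J⁺·V = [0.7180, -0.7470, -0.8670]

0.7180 -0.7470 -0.8670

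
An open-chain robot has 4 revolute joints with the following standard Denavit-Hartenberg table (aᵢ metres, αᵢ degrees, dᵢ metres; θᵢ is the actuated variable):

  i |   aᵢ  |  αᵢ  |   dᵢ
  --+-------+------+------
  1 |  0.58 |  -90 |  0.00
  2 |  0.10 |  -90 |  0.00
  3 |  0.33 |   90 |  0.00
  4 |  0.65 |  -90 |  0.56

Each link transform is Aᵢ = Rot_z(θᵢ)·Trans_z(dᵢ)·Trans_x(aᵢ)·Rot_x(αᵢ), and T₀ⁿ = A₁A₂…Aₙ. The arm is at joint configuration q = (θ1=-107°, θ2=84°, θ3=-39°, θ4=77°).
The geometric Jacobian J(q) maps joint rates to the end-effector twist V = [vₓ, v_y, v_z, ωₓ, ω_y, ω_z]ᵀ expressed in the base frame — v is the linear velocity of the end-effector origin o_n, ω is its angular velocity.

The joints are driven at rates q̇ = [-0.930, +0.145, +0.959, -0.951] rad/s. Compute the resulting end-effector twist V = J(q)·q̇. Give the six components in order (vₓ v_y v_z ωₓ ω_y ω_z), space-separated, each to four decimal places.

0.1114 -0.9938 -1.0623 -0.3075 1.0259 -1.6254

o_n = [0.7138, -0.1789, -0.1832]
J₁: ẑ×o_n = [0.1789, 0.7138, -0.0000], ω = ẑ
J2: z=[0.9563, -0.2924, 0.0000] o=[-0.1696, -0.5547, 0.0000] → [0.0536, 0.1752, 0.6176, 0.9563, -0.2924, 0.0000]
J3: z=[0.2908, 0.9511, -0.1045] o=[-0.1726, -0.5647, -0.0995] → [-0.0394, -0.0683, -0.7309, 0.2908, 0.9511, -0.1045]
J4: z=[0.7624, -0.1643, 0.6259] o=[0.0181, -0.6510, -0.3545] → [-0.3236, 0.3048, 0.4742, 0.7624, -0.1643, 0.6259]
V = J·q̇ = [0.1114, -0.9938, -1.0623, -0.3075, 1.0259, -1.6254]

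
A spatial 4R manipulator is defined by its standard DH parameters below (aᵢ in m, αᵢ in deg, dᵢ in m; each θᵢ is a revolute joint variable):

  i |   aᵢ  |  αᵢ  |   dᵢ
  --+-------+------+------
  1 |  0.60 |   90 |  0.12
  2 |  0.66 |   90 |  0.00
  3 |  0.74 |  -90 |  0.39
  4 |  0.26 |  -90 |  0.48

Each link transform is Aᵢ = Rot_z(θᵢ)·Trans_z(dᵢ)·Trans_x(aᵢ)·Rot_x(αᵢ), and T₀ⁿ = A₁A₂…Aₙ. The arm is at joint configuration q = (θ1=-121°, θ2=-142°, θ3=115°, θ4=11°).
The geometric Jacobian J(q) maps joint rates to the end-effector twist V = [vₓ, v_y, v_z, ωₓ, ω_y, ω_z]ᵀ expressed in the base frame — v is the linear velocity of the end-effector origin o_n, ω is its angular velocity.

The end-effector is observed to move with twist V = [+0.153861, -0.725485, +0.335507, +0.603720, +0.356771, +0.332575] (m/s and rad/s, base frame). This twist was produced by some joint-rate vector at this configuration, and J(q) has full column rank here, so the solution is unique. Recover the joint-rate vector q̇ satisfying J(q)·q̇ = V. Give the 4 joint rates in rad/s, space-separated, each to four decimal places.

o_n = [-0.8797, -0.1067, 0.5087]
J₁: ẑ×o_n = [0.1067, -0.8797, 0.0000], ω = ẑ
J2: z=[-0.8572, 0.5150, 0.0000] o=[-0.3090, -0.5143, 0.1200] → [0.2002, 0.3332, -0.0554, -0.8572, 0.5150, 0.0000]
J3: z=[0.3171, 0.5277, 0.7880] o=[-0.0412, -0.0685, -0.2863] → [0.4497, -0.9129, 0.4304, 0.3171, 0.5277, 0.7880]
J4: z=[-0.0056, -0.8298, 0.5580] o=[-0.6193, 0.2715, 0.2135] → [-0.0339, -0.1437, -0.2140, -0.0056, -0.8298, 0.5580]
q̇ = J⁺·V = [0.1850, -0.5180, 0.4960, -0.4360]

0.1850 -0.5180 0.4960 -0.4360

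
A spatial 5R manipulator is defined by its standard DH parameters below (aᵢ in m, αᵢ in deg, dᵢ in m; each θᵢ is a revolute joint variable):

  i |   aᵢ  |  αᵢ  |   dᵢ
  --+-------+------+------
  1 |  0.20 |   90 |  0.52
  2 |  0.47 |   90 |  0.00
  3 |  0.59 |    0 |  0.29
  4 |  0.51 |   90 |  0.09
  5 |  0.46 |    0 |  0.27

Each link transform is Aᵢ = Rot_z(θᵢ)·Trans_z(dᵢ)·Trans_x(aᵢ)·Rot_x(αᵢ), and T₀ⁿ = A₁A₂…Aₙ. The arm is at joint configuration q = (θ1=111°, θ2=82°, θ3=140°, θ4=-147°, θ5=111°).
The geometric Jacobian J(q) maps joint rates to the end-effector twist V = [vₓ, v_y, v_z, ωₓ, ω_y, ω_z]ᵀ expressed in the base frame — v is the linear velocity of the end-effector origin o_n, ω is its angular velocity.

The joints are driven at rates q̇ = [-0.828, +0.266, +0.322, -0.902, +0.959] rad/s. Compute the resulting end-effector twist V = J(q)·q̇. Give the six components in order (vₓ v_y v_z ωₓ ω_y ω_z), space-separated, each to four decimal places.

o_n = [-0.3107, 1.0024, 0.7319]
J₁: ẑ×o_n = [-1.0024, -0.3107, 0.0000], ω = ẑ
J2: z=[0.9336, 0.3584, 0.0000] o=[-0.0717, 0.1867, 0.5200] → [0.0759, -0.1978, 0.8472, 0.9336, 0.3584, 0.0000]
J3: z=[-0.3549, 0.9245, -0.1392] o=[-0.0951, 0.2478, 0.9854] → [-0.1294, -0.0600, -0.0685, -0.3549, 0.9245, -0.1392]
J4: z=[-0.3549, 0.9245, -0.1392] o=[0.1786, 0.5931, 0.4975] → [0.2736, 0.1513, 0.3070, -0.3549, 0.9245, -0.1392]
J5: z=[-0.9205, -0.3715, -0.1207] o=[0.0634, 0.7198, 0.9862] → [0.1286, -0.1890, -0.3992, -0.9205, -0.3715, -0.1207]
V = J·q̇ = [0.6851, -0.1324, -0.4564, -0.4286, -0.7972, -0.8630]

0.6851 -0.1324 -0.4564 -0.4286 -0.7972 -0.8630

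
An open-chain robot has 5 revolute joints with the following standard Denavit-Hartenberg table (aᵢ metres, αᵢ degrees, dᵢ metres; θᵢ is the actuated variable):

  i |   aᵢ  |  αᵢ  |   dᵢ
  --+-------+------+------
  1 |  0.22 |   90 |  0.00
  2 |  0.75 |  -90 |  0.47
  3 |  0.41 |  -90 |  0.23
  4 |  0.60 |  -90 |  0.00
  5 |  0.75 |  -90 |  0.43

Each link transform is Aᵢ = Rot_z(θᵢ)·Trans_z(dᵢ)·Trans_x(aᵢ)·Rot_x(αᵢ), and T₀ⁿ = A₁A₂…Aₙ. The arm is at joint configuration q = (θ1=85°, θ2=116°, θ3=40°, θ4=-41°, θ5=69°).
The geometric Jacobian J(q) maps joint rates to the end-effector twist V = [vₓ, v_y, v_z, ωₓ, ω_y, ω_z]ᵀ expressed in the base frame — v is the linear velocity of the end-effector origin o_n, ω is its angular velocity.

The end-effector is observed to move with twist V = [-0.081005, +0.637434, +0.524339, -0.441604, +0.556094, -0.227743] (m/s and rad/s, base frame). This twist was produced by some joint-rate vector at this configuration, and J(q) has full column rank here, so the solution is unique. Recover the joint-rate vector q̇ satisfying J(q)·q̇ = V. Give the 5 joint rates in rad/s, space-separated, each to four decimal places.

-0.7670 -0.3170 -0.3450 -0.0350 0.4700

o_n = [0.0361, -1.1937, 1.7982]
J₁: ẑ×o_n = [1.1937, 0.0361, -0.0000], ω = ẑ
J2: z=[0.9962, -0.0872, 0.0000] o=[0.0192, 0.2192, 0.0000] → [-0.1567, -1.7913, -1.4060, 0.9962, -0.0872, 0.0000]
J3: z=[-0.0783, -0.8954, -0.4384] o=[0.4587, -0.1493, 0.6741] → [-1.4643, 0.2733, -0.2966, -0.0783, -0.8954, -0.4384]
J4: z=[-0.7386, 0.3475, -0.5777] o=[0.1662, -0.4695, 0.8556] → [-0.0909, 0.7713, 0.5801, -0.7386, 0.3475, -0.5777]
J5: z=[-0.3802, 0.4930, 0.7826] o=[-0.1679, -0.9480, 0.9948] → [0.5883, 0.4651, -0.0072, -0.3802, 0.4930, 0.7826]
q̇ = J⁺·V = [-0.7670, -0.3170, -0.3450, -0.0350, 0.4700]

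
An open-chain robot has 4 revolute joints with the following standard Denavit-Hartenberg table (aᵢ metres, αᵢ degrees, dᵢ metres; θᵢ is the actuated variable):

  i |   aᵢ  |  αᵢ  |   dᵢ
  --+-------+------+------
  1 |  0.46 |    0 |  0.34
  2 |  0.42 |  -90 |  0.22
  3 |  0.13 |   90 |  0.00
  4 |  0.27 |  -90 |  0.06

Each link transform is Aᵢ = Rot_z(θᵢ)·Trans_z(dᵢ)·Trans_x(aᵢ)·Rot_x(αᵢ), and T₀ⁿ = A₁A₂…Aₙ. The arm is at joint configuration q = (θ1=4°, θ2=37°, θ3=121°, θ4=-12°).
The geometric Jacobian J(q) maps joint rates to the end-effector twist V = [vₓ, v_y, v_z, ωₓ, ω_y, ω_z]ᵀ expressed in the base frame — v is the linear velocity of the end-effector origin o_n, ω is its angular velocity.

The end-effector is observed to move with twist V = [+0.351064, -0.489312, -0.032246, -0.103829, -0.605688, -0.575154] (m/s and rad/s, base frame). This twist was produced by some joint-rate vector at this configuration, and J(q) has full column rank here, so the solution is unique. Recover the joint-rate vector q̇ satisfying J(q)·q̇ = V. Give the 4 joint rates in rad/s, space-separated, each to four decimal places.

o_n = [0.6983, 0.1658, 0.1913]
J₁: ẑ×o_n = [-0.1658, 0.6983, 0.0000], ω = ẑ
J2: z=[0.0000, 0.0000, 1.0000] o=[0.4589, 0.0321, 0.3400] → [-0.1338, 0.2394, 0.0000, 0.0000, 0.0000, 1.0000]
J3: z=[-0.6561, 0.7547, 0.0000] o=[0.7759, 0.3076, 0.5600] → [-0.2783, -0.2419, 0.1515, -0.6561, 0.7547, 0.0000]
J4: z=[0.6469, 0.5624, -0.5150] o=[0.7253, 0.2637, 0.4486] → [-0.1951, 0.1804, -0.0481, 0.6469, 0.5624, -0.5150]
q̇ = J⁺·V = [-0.6040, -0.2570, -0.3890, -0.5550]

-0.6040 -0.2570 -0.3890 -0.5550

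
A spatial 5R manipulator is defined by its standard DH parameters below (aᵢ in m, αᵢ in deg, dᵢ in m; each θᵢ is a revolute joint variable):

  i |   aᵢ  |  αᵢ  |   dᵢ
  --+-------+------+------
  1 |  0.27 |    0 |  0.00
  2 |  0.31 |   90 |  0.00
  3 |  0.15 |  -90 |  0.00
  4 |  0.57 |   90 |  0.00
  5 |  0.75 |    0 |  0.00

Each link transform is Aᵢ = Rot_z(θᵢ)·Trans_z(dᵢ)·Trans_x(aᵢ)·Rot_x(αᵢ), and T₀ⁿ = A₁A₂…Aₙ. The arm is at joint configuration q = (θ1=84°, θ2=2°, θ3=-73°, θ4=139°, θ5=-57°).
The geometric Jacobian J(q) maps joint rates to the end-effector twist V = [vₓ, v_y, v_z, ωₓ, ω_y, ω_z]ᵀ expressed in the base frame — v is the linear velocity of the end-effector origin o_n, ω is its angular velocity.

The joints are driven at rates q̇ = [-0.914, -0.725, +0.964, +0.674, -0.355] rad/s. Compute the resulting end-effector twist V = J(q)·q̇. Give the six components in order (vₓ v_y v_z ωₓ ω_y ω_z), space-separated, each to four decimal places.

o_n = [-0.6445, -0.1491, 0.3789]
J₁: ẑ×o_n = [0.1491, -0.6445, 0.0000], ω = ẑ
J2: z=[0.0000, 0.0000, 1.0000] o=[0.0282, 0.2685, 0.0000] → [0.4177, -0.6727, 0.0000, 0.0000, 0.0000, 1.0000]
J3: z=[0.9976, -0.0698, 0.0000] o=[0.0498, 0.5778, 0.0000] → [-0.0264, -0.3779, -0.7736, 0.9976, -0.0698, 0.0000]
J4: z=[0.0667, 0.9540, 0.2924] o=[0.0529, 0.6215, -0.1434] → [0.7236, -0.2387, 0.6139, 0.0667, 0.9540, 0.2924]
J5: z=[-0.7395, 0.2440, -0.6274] o=[-0.3289, 0.5221, 0.2679] → [-0.3941, 0.2800, 0.5734, -0.7395, 0.2440, -0.6274]
V = J·q̇ = [0.1630, 0.4521, -0.5355, 1.2691, 0.4891, -1.2192]

0.1630 0.4521 -0.5355 1.2691 0.4891 -1.2192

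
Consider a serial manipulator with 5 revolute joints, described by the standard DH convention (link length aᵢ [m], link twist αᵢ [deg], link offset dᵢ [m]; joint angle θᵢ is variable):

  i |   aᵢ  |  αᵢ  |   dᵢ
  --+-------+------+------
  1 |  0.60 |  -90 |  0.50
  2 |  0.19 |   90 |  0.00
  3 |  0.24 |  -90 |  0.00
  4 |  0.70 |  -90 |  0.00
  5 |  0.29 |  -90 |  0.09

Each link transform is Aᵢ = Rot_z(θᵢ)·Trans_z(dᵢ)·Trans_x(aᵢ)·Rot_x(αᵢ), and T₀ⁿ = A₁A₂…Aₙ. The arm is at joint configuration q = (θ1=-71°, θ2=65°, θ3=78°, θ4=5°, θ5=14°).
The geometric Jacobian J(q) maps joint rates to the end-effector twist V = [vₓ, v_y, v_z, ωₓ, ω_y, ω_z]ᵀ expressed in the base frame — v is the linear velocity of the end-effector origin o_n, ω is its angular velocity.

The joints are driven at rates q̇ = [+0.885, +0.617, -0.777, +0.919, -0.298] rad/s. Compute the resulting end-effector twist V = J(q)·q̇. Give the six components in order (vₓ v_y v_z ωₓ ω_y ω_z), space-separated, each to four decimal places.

o_n = [1.3189, -0.2405, -0.0364]
J₁: ẑ×o_n = [0.2405, 1.3189, -0.0000], ω = ẑ
J2: z=[0.9455, 0.3256, 0.0000] o=[0.1953, -0.5673, 0.5000] → [-0.1746, 0.5072, -0.0568, 0.9455, 0.3256, 0.0000]
J3: z=[0.2951, -0.8569, 0.4226] o=[0.2215, -0.6432, 0.3278] → [0.1419, 0.5713, 1.0593, 0.2951, -0.8569, 0.4226]
J4: z=[0.0620, 0.4586, 0.8865] o=[0.4503, -0.5867, 0.2826] → [-0.4532, 0.7898, -0.3768, 0.0620, 0.4586, 0.8865]
J5: z=[-0.3770, 0.8332, -0.4046] o=[1.0972, -0.3703, 0.1254] → [-0.0823, -0.1507, -0.2337, -0.3770, 0.8332, -0.4046]
V = J·q̇ = [-0.3971, 1.8071, -1.1348, 0.5235, 1.0398, 1.4919]

-0.3971 1.8071 -1.1348 0.5235 1.0398 1.4919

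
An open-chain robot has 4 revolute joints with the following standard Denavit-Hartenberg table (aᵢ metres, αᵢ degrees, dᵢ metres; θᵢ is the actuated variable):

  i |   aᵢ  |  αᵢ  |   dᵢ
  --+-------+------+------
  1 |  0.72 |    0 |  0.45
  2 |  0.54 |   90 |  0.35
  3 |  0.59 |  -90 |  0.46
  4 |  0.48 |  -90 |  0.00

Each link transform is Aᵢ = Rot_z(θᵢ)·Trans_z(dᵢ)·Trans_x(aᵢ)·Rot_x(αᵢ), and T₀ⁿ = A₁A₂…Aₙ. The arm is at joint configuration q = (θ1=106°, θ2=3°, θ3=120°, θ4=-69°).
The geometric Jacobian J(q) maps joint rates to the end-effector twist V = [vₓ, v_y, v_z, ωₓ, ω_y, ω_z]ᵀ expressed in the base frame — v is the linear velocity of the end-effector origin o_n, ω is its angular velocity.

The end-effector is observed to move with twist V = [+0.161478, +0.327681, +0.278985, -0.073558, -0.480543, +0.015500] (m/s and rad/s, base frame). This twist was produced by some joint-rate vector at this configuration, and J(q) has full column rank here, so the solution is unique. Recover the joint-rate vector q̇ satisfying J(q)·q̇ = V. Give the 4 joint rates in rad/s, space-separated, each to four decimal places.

-0.5380 0.8020 -0.2260 0.4970

o_n = [0.6084, 1.1381, 1.4599]
J₁: ẑ×o_n = [-1.1381, 0.6084, 0.0000], ω = ẑ
J2: z=[0.0000, 0.0000, 1.0000] o=[-0.1985, 0.6921, 0.4500] → [-0.4460, 0.8069, 0.0000, 0.0000, 0.0000, 1.0000]
J3: z=[0.9455, 0.3256, 0.0000] o=[-0.3743, 1.2027, 0.8000] → [0.2149, -0.6240, -0.3810, 0.9455, 0.3256, 0.0000]
J4: z=[0.2820, -0.8188, -0.5000] o=[0.1567, 1.0735, 1.3110] → [-0.0897, -0.2679, 0.3881, 0.2820, -0.8188, -0.5000]
q̇ = J⁺·V = [-0.5380, 0.8020, -0.2260, 0.4970]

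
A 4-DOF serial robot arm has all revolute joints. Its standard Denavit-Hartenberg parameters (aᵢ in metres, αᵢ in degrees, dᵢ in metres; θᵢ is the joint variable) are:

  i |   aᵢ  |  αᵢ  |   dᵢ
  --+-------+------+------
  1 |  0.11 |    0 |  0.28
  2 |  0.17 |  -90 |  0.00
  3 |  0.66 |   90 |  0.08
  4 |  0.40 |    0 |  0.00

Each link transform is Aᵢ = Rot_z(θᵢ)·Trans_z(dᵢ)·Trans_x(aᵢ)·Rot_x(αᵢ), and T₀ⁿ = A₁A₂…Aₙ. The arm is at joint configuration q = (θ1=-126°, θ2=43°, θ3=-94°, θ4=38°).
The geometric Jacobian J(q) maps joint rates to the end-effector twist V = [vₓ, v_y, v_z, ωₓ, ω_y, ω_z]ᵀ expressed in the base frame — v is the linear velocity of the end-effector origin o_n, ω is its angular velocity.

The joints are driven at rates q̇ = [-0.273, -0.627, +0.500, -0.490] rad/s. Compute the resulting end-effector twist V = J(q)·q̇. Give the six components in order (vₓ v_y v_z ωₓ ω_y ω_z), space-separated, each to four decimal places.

-0.1746 -0.7782 0.1544 0.5558 -0.4242 -0.8658

o_n = [0.2716, -0.1504, 1.2528]
J₁: ẑ×o_n = [0.1504, 0.2716, -0.0000], ω = ẑ
J2: z=[0.0000, 0.0000, 1.0000] o=[-0.0647, -0.0890, 0.2800] → [0.0615, 0.3363, -0.0000, 0.0000, 0.0000, 1.0000]
J3: z=[0.9925, 0.1219, 0.0000] o=[-0.0439, -0.2577, 0.2800] → [0.1186, -0.9656, 0.0680, 0.9925, 0.1219, 0.0000]
J4: z=[-0.1216, 0.9901, -0.0698] o=[0.0299, -0.2023, 0.9384] → [0.3149, 0.0214, -0.2457, -0.1216, 0.9901, -0.0698]
V = J·q̇ = [-0.1746, -0.7782, 0.1544, 0.5558, -0.4242, -0.8658]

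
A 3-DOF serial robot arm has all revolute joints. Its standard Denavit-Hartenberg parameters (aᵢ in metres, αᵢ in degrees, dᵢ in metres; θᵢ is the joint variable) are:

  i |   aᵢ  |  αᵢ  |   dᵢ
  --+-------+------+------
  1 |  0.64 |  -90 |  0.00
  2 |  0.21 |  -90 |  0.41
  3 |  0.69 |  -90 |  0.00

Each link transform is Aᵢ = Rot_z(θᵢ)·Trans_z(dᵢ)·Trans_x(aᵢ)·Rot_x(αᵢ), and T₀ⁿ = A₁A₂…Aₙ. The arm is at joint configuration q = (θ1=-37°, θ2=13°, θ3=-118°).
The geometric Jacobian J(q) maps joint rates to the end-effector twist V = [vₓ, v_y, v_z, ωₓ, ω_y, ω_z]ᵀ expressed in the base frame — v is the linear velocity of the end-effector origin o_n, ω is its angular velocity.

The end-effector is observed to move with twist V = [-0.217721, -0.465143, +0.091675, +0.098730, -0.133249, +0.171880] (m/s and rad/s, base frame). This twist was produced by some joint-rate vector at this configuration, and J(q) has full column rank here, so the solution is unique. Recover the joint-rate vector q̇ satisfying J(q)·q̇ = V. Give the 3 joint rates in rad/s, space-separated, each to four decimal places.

o_n = [1.0359, 0.4956, 0.0256]
J₁: ẑ×o_n = [-0.4956, 1.0359, 0.0000], ω = ẑ
J2: z=[0.6018, 0.7986, 0.0000] o=[0.5111, -0.3852, 0.0000] → [0.0205, -0.0154, 0.1110, 0.6018, 0.7986, 0.0000]
J3: z=[-0.1797, 0.1354, -0.9744] o=[0.9213, -0.1809, -0.0472] → [0.6690, -0.0985, -0.1370, -0.1797, 0.1354, -0.9744]
q̇ = J⁺·V = [-0.5170, -0.0470, -0.7070]

-0.5170 -0.0470 -0.7070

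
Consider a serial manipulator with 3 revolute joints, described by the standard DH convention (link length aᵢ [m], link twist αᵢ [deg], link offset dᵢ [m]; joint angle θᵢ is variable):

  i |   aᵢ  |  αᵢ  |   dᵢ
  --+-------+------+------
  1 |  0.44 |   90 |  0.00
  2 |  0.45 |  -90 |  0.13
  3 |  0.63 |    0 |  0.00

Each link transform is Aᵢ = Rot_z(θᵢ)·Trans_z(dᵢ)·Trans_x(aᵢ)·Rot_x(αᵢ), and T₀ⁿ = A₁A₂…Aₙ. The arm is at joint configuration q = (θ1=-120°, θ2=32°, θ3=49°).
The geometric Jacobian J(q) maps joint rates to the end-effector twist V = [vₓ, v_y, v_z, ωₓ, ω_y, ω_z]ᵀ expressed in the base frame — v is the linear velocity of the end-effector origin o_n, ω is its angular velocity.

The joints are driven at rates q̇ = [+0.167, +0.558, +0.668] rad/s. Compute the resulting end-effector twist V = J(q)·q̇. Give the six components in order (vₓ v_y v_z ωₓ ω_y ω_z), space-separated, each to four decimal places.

0.6998 0.2684 0.2402 -0.3062 0.5856 0.7335

o_n = [-0.2869, -1.1878, 0.4575]
J₁: ẑ×o_n = [1.1878, -0.2869, 0.0000], ω = ẑ
J2: z=[-0.8660, 0.5000, 0.0000] o=[-0.2200, -0.3811, 0.0000] → [0.2287, 0.3962, 0.7321, -0.8660, 0.5000, 0.0000]
J3: z=[0.2650, 0.4589, 0.8480] o=[-0.5234, -0.6465, 0.2385] → [0.5596, 0.1425, -0.2520, 0.2650, 0.4589, 0.8480]
V = J·q̇ = [0.6998, 0.2684, 0.2402, -0.3062, 0.5856, 0.7335]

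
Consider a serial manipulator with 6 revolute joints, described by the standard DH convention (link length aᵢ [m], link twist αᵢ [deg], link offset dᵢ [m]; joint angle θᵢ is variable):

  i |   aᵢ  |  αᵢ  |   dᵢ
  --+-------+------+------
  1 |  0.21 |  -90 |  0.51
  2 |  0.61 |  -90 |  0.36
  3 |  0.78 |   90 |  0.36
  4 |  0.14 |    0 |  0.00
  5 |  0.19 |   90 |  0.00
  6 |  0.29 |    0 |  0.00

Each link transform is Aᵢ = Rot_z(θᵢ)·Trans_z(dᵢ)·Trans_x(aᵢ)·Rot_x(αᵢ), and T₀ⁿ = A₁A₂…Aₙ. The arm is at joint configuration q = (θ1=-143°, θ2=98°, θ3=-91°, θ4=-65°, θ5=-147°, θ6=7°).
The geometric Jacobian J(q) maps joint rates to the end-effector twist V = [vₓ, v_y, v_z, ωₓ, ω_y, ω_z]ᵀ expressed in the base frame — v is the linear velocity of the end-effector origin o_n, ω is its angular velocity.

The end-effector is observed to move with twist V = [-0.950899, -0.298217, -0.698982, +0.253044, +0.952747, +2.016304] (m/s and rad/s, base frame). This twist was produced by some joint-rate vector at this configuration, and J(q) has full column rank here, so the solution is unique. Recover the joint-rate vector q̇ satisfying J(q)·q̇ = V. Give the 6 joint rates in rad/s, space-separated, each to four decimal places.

o_n = [0.7573, -0.4226, 0.0161]
J₁: ẑ×o_n = [0.4226, 0.7573, -0.0000], ω = ẑ
J2: z=[0.6018, -0.7986, 0.0000] o=[-0.1677, -0.1264, 0.5100] → [0.3944, 0.2972, 0.5605, 0.6018, -0.7986, 0.0000]
J3: z=[0.7909, 0.5960, 0.1392] o=[0.1167, -0.3628, -0.0941] → [0.0740, 0.0020, -0.4290, 0.7909, 0.5960, 0.1392]
J4: z=[-0.1216, -0.0698, 0.9901] o=[0.8693, -0.7722, -0.0305] → [-0.3495, -0.1052, -0.0503, -0.1216, -0.0698, 0.9901]
J5: z=[-0.1216, -0.0698, 0.9901] o=[0.8044, -0.8952, -0.0471] → [-0.4724, -0.0389, -0.0608, -0.1216, -0.0698, 0.9901]
J6: z=[0.9885, 0.0815, 0.1272] o=[0.7874, -0.7063, -0.0359] → [-0.0318, -0.0552, 0.2829, 0.9885, 0.0815, 0.1272]
q̇ = J⁺·V = [0.1340, -0.8260, 0.6330, 0.9270, 0.8250, 0.4680]

0.1340 -0.8260 0.6330 0.9270 0.8250 0.4680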